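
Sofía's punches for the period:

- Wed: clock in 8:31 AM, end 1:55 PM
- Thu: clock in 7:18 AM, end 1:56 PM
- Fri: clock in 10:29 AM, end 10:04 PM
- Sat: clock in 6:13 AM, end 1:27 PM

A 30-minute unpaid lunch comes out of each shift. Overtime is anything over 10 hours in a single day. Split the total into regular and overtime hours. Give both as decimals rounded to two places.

Regular 27.77 hours, overtime 1.08 hours

Wed: 8:31 AM–1:55 PM = 5 h 24 min; less 30 min break → 4 h 54 min
Thu: 7:18 AM–1:56 PM = 6 h 38 min; less 30 min break → 6 h 8 min
Fri: 10:29 AM–10:04 PM = 11 h 35 min; less 30 min break → 11 h 5 min
Sat: 6:13 AM–1:27 PM = 7 h 14 min; less 30 min break → 6 h 44 min
Wed reg 4 h 54 min / OT 0 h 0 min; Thu reg 6 h 8 min / OT 0 h 0 min; Fri reg 10 h 0 min / OT 1 h 5 min; Sat reg 6 h 44 min / OT 0 h 0 min.
Totals: regular 27 h 46 min, overtime 1 h 5 min.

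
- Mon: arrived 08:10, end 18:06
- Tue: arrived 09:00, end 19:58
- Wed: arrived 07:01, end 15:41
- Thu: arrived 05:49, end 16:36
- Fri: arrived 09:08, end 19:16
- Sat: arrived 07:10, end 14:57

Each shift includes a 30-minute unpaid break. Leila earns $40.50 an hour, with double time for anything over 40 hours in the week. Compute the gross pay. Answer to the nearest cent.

Mon: 08:10–18:06 = 9 h 56 min; less 30 min break → 9 h 26 min
Tue: 09:00–19:58 = 10 h 58 min; less 30 min break → 10 h 28 min
Wed: 07:01–15:41 = 8 h 40 min; less 30 min break → 8 h 10 min
Thu: 05:49–16:36 = 10 h 47 min; less 30 min break → 10 h 17 min
Fri: 09:08–19:16 = 10 h 8 min; less 30 min break → 9 h 38 min
Sat: 07:10–14:57 = 7 h 47 min; less 30 min break → 7 h 17 min
Total worked: 55 h 16 min = 3316 min.
Regular 40 h 0 min = 2400 min at $40.50/h; overtime 15 h 16 min = 916 min at $81.00/h.
Pay = (2400 × $40.50 + 916 × $81.00) ÷ 60 = $2856.60.

$2856.60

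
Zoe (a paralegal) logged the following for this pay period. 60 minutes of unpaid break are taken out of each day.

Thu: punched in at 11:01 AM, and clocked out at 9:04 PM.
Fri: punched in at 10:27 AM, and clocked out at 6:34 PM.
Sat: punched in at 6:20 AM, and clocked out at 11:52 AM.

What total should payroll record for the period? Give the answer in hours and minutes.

20 h 42 min

Thu: 11:01 AM–9:04 PM = 10 h 3 min; less 60 min break → 9 h 3 min
Fri: 10:27 AM–6:34 PM = 8 h 7 min; less 60 min break → 7 h 7 min
Sat: 6:20 AM–11:52 AM = 5 h 32 min; less 60 min break → 4 h 32 min
Total: 9 h 3 min + 7 h 7 min + 4 h 32 min = 20 h 42 min.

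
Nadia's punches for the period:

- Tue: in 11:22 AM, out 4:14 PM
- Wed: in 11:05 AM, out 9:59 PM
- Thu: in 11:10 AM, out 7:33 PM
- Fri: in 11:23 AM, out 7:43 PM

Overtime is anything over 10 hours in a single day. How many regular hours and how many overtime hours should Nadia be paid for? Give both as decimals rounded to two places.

Regular 31.58 hours, overtime 0.90 hours

Tue: 11:22 AM–4:14 PM = 4 h 52 min
Wed: 11:05 AM–9:59 PM = 10 h 54 min
Thu: 11:10 AM–7:33 PM = 8 h 23 min
Fri: 11:23 AM–7:43 PM = 8 h 20 min
Tue reg 4 h 52 min / OT 0 h 0 min; Wed reg 10 h 0 min / OT 0 h 54 min; Thu reg 8 h 23 min / OT 0 h 0 min; Fri reg 8 h 20 min / OT 0 h 0 min.
Totals: regular 31 h 35 min, overtime 0 h 54 min.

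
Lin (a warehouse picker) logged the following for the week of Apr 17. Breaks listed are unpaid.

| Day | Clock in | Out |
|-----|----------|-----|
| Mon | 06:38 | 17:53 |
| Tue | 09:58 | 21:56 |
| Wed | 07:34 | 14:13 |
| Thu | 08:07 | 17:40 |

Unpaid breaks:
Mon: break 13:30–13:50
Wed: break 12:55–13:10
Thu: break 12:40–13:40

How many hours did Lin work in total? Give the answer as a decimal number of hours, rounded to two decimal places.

Mon: 06:38–17:53 = 11 h 15 min; less 20 min break → 10 h 55 min
Tue: 09:58–21:56 = 11 h 58 min
Wed: 07:34–14:13 = 6 h 39 min; less 15 min break → 6 h 24 min
Thu: 08:07–17:40 = 9 h 33 min; less 60 min break → 8 h 33 min
Total: 10 h 55 min + 11 h 58 min + 6 h 24 min + 8 h 33 min = 37 h 50 min.

37.83 hours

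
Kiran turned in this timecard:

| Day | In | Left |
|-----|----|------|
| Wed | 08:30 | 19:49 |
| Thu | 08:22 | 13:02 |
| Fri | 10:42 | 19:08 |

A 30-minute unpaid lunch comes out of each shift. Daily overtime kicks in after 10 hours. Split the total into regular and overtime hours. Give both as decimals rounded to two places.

Regular 22.10 hours, overtime 0.82 hours

Wed: 08:30–19:49 = 11 h 19 min; less 30 min break → 10 h 49 min
Thu: 08:22–13:02 = 4 h 40 min; less 30 min break → 4 h 10 min
Fri: 10:42–19:08 = 8 h 26 min; less 30 min break → 7 h 56 min
Wed reg 10 h 0 min / OT 0 h 49 min; Thu reg 4 h 10 min / OT 0 h 0 min; Fri reg 7 h 56 min / OT 0 h 0 min.
Totals: regular 22 h 6 min, overtime 0 h 49 min.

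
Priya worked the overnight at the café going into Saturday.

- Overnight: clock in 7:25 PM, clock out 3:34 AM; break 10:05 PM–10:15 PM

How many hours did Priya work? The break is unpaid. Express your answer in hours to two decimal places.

7.98 hours

Overnight: 7:25 PM → midnight = 4 h 35 min; midnight → 3:34 AM = 3 h 34 min; span 8 h 9 min; less 10 min break → 7 h 59 min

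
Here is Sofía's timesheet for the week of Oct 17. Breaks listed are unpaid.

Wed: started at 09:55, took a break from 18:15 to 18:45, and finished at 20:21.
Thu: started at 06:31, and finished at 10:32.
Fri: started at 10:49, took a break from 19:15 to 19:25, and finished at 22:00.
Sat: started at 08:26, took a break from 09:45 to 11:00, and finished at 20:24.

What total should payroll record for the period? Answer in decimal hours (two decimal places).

Wed: 09:55–20:21 = 10 h 26 min; less 30 min break → 9 h 56 min
Thu: 06:31–10:32 = 4 h 1 min
Fri: 10:49–22:00 = 11 h 11 min; less 10 min break → 11 h 1 min
Sat: 08:26–20:24 = 11 h 58 min; less 75 min break → 10 h 43 min
Total: 9 h 56 min + 4 h 1 min + 11 h 1 min + 10 h 43 min = 35 h 41 min.

35.68 hours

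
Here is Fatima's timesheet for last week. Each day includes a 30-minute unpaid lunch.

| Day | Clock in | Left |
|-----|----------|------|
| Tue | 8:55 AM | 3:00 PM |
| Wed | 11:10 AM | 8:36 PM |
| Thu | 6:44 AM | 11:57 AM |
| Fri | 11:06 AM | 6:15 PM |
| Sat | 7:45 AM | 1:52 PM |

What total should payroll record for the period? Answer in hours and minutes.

Tue: 8:55 AM–3:00 PM = 6 h 5 min; less 30 min break → 5 h 35 min
Wed: 11:10 AM–8:36 PM = 9 h 26 min; less 30 min break → 8 h 56 min
Thu: 6:44 AM–11:57 AM = 5 h 13 min; less 30 min break → 4 h 43 min
Fri: 11:06 AM–6:15 PM = 7 h 9 min; less 30 min break → 6 h 39 min
Sat: 7:45 AM–1:52 PM = 6 h 7 min; less 30 min break → 5 h 37 min
Total: 5 h 35 min + 8 h 56 min + 4 h 43 min + 6 h 39 min + 5 h 37 min = 31 h 30 min.

31 h 30 min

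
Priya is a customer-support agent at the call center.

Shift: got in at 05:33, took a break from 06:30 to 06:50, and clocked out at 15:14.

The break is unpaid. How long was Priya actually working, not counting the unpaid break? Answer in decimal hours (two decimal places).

9.35 hours

Shift: 05:33–15:14 = 9 h 41 min; less 20 min break → 9 h 21 min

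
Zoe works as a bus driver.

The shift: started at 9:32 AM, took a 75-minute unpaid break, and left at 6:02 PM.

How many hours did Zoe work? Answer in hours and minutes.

The shift: 9:32 AM–6:02 PM = 8 h 30 min; less 75 min break → 7 h 15 min

7 h 15 min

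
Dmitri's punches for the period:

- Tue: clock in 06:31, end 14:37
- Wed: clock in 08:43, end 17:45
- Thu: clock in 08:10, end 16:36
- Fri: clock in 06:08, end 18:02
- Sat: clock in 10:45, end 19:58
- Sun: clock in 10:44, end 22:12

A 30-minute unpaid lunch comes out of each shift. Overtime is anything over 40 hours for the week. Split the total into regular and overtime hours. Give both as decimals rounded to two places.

Tue: 06:31–14:37 = 8 h 6 min; less 30 min break → 7 h 36 min
Wed: 08:43–17:45 = 9 h 2 min; less 30 min break → 8 h 32 min
Thu: 08:10–16:36 = 8 h 26 min; less 30 min break → 7 h 56 min
Fri: 06:08–18:02 = 11 h 54 min; less 30 min break → 11 h 24 min
Sat: 10:45–19:58 = 9 h 13 min; less 30 min break → 8 h 43 min
Sun: 10:44–22:12 = 11 h 28 min; less 30 min break → 10 h 58 min
Total worked: 55 h 9 min = 55.15 h.
Threshold 40 h → overtime 15 h 9 min, regular 40 h 0 min.

Regular 40.00 hours, overtime 15.15 hours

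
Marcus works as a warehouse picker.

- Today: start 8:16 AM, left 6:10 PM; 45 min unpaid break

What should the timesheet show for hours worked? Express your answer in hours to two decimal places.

9.15 hours

Today: 8:16 AM–6:10 PM = 9 h 54 min; less 45 min break → 9 h 9 min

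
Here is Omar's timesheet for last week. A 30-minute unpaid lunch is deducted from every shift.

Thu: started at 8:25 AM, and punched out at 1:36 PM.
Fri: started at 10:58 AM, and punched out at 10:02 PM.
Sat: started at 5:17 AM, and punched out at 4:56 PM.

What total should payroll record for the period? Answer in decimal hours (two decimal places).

26.40 hours

Thu: 8:25 AM–1:36 PM = 5 h 11 min; less 30 min break → 4 h 41 min
Fri: 10:58 AM–10:02 PM = 11 h 4 min; less 30 min break → 10 h 34 min
Sat: 5:17 AM–4:56 PM = 11 h 39 min; less 30 min break → 11 h 9 min
Total: 4 h 41 min + 10 h 34 min + 11 h 9 min = 26 h 24 min.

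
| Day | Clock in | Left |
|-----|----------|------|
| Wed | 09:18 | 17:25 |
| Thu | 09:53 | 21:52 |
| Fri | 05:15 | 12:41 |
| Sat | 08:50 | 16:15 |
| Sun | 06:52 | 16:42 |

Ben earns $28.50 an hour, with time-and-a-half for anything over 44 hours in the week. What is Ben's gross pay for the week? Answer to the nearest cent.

Wed: 09:18–17:25 = 8 h 7 min
Thu: 09:53–21:52 = 11 h 59 min
Fri: 05:15–12:41 = 7 h 26 min
Sat: 08:50–16:15 = 7 h 25 min
Sun: 06:52–16:42 = 9 h 50 min
Total worked: 44 h 47 min = 2687 min.
Regular 44 h 0 min = 2640 min at $28.50/h; overtime 0 h 47 min = 47 min at $42.75/h.
Pay = (2640 × $28.50 + 47 × $42.75) ÷ 60 = $1287.49.

$1287.49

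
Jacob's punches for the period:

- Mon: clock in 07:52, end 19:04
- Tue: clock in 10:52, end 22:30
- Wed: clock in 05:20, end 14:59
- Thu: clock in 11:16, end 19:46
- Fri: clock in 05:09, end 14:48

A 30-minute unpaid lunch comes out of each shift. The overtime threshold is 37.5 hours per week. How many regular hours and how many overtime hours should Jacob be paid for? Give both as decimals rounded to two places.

Regular 37.50 hours, overtime 10.63 hours

Mon: 07:52–19:04 = 11 h 12 min; less 30 min break → 10 h 42 min
Tue: 10:52–22:30 = 11 h 38 min; less 30 min break → 11 h 8 min
Wed: 05:20–14:59 = 9 h 39 min; less 30 min break → 9 h 9 min
Thu: 11:16–19:46 = 8 h 30 min; less 30 min break → 8 h 0 min
Fri: 05:09–14:48 = 9 h 39 min; less 30 min break → 9 h 9 min
Total worked: 48 h 8 min = 48.13 h.
Threshold 37.5 h → overtime 10 h 38 min, regular 37 h 30 min.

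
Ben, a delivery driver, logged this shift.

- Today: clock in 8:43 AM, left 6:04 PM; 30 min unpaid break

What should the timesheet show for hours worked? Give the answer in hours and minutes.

8 h 51 min

Today: 8:43 AM–6:04 PM = 9 h 21 min; less 30 min break → 8 h 51 min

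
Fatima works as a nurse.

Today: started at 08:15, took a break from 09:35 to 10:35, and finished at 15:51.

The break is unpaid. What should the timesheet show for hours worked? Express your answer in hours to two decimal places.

6.60 hours

Today: 08:15–15:51 = 7 h 36 min; less 60 min break → 6 h 36 min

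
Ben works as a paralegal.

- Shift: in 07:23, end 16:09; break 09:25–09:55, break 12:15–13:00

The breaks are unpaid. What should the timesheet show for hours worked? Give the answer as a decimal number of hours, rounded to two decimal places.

7.52 hours

Shift: 07:23–16:09 = 8 h 46 min; less 75 min break → 7 h 31 min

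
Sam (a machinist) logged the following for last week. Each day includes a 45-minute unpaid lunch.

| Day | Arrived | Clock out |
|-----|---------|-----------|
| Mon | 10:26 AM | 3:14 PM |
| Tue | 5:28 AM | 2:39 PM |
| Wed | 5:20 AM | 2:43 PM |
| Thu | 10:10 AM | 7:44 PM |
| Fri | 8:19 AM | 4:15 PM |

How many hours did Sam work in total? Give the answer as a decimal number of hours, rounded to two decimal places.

Mon: 10:26 AM–3:14 PM = 4 h 48 min; less 45 min break → 4 h 3 min
Tue: 5:28 AM–2:39 PM = 9 h 11 min; less 45 min break → 8 h 26 min
Wed: 5:20 AM–2:43 PM = 9 h 23 min; less 45 min break → 8 h 38 min
Thu: 10:10 AM–7:44 PM = 9 h 34 min; less 45 min break → 8 h 49 min
Fri: 8:19 AM–4:15 PM = 7 h 56 min; less 45 min break → 7 h 11 min
Total: 4 h 3 min + 8 h 26 min + 8 h 38 min + 8 h 49 min + 7 h 11 min = 37 h 7 min.

37.12 hours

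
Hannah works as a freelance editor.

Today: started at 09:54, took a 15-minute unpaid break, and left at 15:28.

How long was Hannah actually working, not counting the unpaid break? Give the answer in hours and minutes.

5 h 19 min

Today: 09:54–15:28 = 5 h 34 min; less 15 min break → 5 h 19 min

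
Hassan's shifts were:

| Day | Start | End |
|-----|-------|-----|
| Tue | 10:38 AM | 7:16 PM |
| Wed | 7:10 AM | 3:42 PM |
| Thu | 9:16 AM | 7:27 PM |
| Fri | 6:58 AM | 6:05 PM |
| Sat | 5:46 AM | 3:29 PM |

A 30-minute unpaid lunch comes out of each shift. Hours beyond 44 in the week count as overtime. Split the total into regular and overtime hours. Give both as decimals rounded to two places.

Regular 44.00 hours, overtime 1.68 hours

Tue: 10:38 AM–7:16 PM = 8 h 38 min; less 30 min break → 8 h 8 min
Wed: 7:10 AM–3:42 PM = 8 h 32 min; less 30 min break → 8 h 2 min
Thu: 9:16 AM–7:27 PM = 10 h 11 min; less 30 min break → 9 h 41 min
Fri: 6:58 AM–6:05 PM = 11 h 7 min; less 30 min break → 10 h 37 min
Sat: 5:46 AM–3:29 PM = 9 h 43 min; less 30 min break → 9 h 13 min
Total worked: 45 h 41 min = 45.68 h.
Threshold 44 h → overtime 1 h 41 min, regular 44 h 0 min.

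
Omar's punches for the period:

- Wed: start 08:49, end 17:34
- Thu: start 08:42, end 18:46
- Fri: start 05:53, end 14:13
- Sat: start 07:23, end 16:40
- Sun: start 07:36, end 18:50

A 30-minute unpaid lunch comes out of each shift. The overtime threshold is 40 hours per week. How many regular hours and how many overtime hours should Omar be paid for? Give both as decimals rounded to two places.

Regular 40.00 hours, overtime 5.17 hours

Wed: 08:49–17:34 = 8 h 45 min; less 30 min break → 8 h 15 min
Thu: 08:42–18:46 = 10 h 4 min; less 30 min break → 9 h 34 min
Fri: 05:53–14:13 = 8 h 20 min; less 30 min break → 7 h 50 min
Sat: 07:23–16:40 = 9 h 17 min; less 30 min break → 8 h 47 min
Sun: 07:36–18:50 = 11 h 14 min; less 30 min break → 10 h 44 min
Total worked: 45 h 10 min = 45.17 h.
Threshold 40 h → overtime 5 h 10 min, regular 40 h 0 min.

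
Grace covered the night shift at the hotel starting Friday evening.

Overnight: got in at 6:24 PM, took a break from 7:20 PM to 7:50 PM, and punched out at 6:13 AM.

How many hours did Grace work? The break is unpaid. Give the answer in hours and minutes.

Overnight: 6:24 PM → midnight = 5 h 36 min; midnight → 6:13 AM = 6 h 13 min; span 11 h 49 min; less 30 min break → 11 h 19 min

11 h 19 min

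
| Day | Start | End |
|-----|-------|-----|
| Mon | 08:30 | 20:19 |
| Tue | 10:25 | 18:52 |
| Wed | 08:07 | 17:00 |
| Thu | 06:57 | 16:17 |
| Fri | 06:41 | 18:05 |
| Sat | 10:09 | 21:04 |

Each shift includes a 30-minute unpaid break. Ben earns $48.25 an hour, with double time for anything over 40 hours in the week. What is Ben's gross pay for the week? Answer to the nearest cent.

$3647.70

Mon: 08:30–20:19 = 11 h 49 min; less 30 min break → 11 h 19 min
Tue: 10:25–18:52 = 8 h 27 min; less 30 min break → 7 h 57 min
Wed: 08:07–17:00 = 8 h 53 min; less 30 min break → 8 h 23 min
Thu: 06:57–16:17 = 9 h 20 min; less 30 min break → 8 h 50 min
Fri: 06:41–18:05 = 11 h 24 min; less 30 min break → 10 h 54 min
Sat: 10:09–21:04 = 10 h 55 min; less 30 min break → 10 h 25 min
Total worked: 57 h 48 min = 3468 min.
Regular 40 h 0 min = 2400 min at $48.25/h; overtime 17 h 48 min = 1068 min at $96.50/h.
Pay = (2400 × $48.25 + 1068 × $96.50) ÷ 60 = $3647.70.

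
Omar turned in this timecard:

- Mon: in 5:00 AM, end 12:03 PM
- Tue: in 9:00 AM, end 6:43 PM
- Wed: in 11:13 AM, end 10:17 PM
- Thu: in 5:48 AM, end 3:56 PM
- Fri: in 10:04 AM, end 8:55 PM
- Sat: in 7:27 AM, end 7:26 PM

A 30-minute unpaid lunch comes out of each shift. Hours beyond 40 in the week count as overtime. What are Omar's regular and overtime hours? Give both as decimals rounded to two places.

Regular 40.00 hours, overtime 17.80 hours

Mon: 5:00 AM–12:03 PM = 7 h 3 min; less 30 min break → 6 h 33 min
Tue: 9:00 AM–6:43 PM = 9 h 43 min; less 30 min break → 9 h 13 min
Wed: 11:13 AM–10:17 PM = 11 h 4 min; less 30 min break → 10 h 34 min
Thu: 5:48 AM–3:56 PM = 10 h 8 min; less 30 min break → 9 h 38 min
Fri: 10:04 AM–8:55 PM = 10 h 51 min; less 30 min break → 10 h 21 min
Sat: 7:27 AM–7:26 PM = 11 h 59 min; less 30 min break → 11 h 29 min
Total worked: 57 h 48 min = 57.80 h.
Threshold 40 h → overtime 17 h 48 min, regular 40 h 0 min.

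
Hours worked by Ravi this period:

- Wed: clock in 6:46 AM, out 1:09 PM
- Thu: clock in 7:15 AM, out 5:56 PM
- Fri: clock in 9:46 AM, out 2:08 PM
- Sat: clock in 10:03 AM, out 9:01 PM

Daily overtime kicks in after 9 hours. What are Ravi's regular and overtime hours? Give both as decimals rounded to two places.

Wed: 6:46 AM–1:09 PM = 6 h 23 min
Thu: 7:15 AM–5:56 PM = 10 h 41 min
Fri: 9:46 AM–2:08 PM = 4 h 22 min
Sat: 10:03 AM–9:01 PM = 10 h 58 min
Wed reg 6 h 23 min / OT 0 h 0 min; Thu reg 9 h 0 min / OT 1 h 41 min; Fri reg 4 h 22 min / OT 0 h 0 min; Sat reg 9 h 0 min / OT 1 h 58 min.
Totals: regular 28 h 45 min, overtime 3 h 39 min.

Regular 28.75 hours, overtime 3.65 hours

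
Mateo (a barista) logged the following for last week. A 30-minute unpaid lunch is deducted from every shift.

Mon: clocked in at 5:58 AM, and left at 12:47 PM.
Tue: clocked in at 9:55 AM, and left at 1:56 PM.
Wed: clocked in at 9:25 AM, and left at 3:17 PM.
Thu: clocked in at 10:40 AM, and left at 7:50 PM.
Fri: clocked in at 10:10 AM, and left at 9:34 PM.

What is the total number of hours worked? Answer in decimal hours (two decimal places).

34.77 hours

Mon: 5:58 AM–12:47 PM = 6 h 49 min; less 30 min break → 6 h 19 min
Tue: 9:55 AM–1:56 PM = 4 h 1 min; less 30 min break → 3 h 31 min
Wed: 9:25 AM–3:17 PM = 5 h 52 min; less 30 min break → 5 h 22 min
Thu: 10:40 AM–7:50 PM = 9 h 10 min; less 30 min break → 8 h 40 min
Fri: 10:10 AM–9:34 PM = 11 h 24 min; less 30 min break → 10 h 54 min
Total: 6 h 19 min + 3 h 31 min + 5 h 22 min + 8 h 40 min + 10 h 54 min = 34 h 46 min.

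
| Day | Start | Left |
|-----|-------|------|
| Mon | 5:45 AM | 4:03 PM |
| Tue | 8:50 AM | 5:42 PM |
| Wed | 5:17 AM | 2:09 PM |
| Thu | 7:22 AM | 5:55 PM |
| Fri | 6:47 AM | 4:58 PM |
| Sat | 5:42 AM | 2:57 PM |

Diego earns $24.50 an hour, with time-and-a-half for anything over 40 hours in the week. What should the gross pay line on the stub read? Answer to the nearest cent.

Mon: 5:45 AM–4:03 PM = 10 h 18 min
Tue: 8:50 AM–5:42 PM = 8 h 52 min
Wed: 5:17 AM–2:09 PM = 8 h 52 min
Thu: 7:22 AM–5:55 PM = 10 h 33 min
Fri: 6:47 AM–4:58 PM = 10 h 11 min
Sat: 5:42 AM–2:57 PM = 9 h 15 min
Total worked: 58 h 1 min = 3481 min.
Regular 40 h 0 min = 2400 min at $24.50/h; overtime 18 h 1 min = 1081 min at $36.75/h.
Pay = (2400 × $24.50 + 1081 × $36.75) ÷ 60 = $1642.11.

$1642.11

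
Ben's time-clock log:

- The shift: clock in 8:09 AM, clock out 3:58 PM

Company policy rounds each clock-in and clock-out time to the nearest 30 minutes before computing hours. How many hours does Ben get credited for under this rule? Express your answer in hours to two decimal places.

8.00 hours

The shift: in 8:09 AM→8:00 AM, out 3:58 PM→4:00 PM; 8 h 0 min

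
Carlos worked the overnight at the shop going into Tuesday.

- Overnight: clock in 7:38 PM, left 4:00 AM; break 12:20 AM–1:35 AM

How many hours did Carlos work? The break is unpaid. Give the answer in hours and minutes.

7 h 7 min

Overnight: 7:38 PM → midnight = 4 h 22 min; midnight → 4:00 AM = 4 h 0 min; span 8 h 22 min; less 75 min break → 7 h 7 min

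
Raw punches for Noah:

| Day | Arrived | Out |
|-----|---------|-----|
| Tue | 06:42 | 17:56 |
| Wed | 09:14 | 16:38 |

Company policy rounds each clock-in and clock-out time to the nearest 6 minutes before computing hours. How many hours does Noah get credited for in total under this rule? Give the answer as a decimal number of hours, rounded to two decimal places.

18.60 hours

Tue: in 06:42→06:42, out 17:56→17:54; 11 h 12 min
Wed: in 09:14→09:12, out 16:38→16:36; 7 h 24 min
Total credited: 18 h 36 min.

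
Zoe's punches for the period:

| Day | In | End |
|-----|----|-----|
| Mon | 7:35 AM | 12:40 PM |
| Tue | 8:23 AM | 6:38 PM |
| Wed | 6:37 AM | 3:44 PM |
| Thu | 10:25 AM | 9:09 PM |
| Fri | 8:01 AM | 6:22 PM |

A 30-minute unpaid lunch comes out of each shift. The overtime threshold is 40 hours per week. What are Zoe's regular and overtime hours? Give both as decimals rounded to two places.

Mon: 7:35 AM–12:40 PM = 5 h 5 min; less 30 min break → 4 h 35 min
Tue: 8:23 AM–6:38 PM = 10 h 15 min; less 30 min break → 9 h 45 min
Wed: 6:37 AM–3:44 PM = 9 h 7 min; less 30 min break → 8 h 37 min
Thu: 10:25 AM–9:09 PM = 10 h 44 min; less 30 min break → 10 h 14 min
Fri: 8:01 AM–6:22 PM = 10 h 21 min; less 30 min break → 9 h 51 min
Total worked: 43 h 2 min = 43.03 h.
Threshold 40 h → overtime 3 h 2 min, regular 40 h 0 min.

Regular 40.00 hours, overtime 3.03 hours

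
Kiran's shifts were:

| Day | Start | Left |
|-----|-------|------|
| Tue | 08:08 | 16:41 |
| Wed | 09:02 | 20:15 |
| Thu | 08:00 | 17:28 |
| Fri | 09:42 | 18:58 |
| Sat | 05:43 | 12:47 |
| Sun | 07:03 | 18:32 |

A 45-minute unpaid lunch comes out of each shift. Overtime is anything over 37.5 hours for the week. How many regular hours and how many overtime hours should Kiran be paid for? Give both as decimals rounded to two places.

Tue: 08:08–16:41 = 8 h 33 min; less 45 min break → 7 h 48 min
Wed: 09:02–20:15 = 11 h 13 min; less 45 min break → 10 h 28 min
Thu: 08:00–17:28 = 9 h 28 min; less 45 min break → 8 h 43 min
Fri: 09:42–18:58 = 9 h 16 min; less 45 min break → 8 h 31 min
Sat: 05:43–12:47 = 7 h 4 min; less 45 min break → 6 h 19 min
Sun: 07:03–18:32 = 11 h 29 min; less 45 min break → 10 h 44 min
Total worked: 52 h 33 min = 52.55 h.
Threshold 37.5 h → overtime 15 h 3 min, regular 37 h 30 min.

Regular 37.50 hours, overtime 15.05 hours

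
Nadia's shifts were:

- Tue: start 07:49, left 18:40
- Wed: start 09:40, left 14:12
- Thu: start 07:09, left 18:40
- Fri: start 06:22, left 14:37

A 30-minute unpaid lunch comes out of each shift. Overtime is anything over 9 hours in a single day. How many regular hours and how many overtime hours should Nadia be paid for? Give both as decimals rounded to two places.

Regular 29.78 hours, overtime 3.37 hours

Tue: 07:49–18:40 = 10 h 51 min; less 30 min break → 10 h 21 min
Wed: 09:40–14:12 = 4 h 32 min; less 30 min break → 4 h 2 min
Thu: 07:09–18:40 = 11 h 31 min; less 30 min break → 11 h 1 min
Fri: 06:22–14:37 = 8 h 15 min; less 30 min break → 7 h 45 min
Tue reg 9 h 0 min / OT 1 h 21 min; Wed reg 4 h 2 min / OT 0 h 0 min; Thu reg 9 h 0 min / OT 2 h 1 min; Fri reg 7 h 45 min / OT 0 h 0 min.
Totals: regular 29 h 47 min, overtime 3 h 22 min.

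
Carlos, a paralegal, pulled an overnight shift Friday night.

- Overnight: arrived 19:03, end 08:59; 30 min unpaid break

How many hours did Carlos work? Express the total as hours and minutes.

13 h 26 min

Overnight: 19:03 → midnight = 4 h 57 min; midnight → 08:59 = 8 h 59 min; span 13 h 56 min; less 30 min break → 13 h 26 min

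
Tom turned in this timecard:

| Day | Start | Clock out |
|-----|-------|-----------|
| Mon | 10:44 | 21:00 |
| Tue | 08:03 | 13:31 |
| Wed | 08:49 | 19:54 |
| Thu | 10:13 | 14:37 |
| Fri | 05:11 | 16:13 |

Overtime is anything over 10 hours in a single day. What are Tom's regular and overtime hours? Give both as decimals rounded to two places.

Mon: 10:44–21:00 = 10 h 16 min
Tue: 08:03–13:31 = 5 h 28 min
Wed: 08:49–19:54 = 11 h 5 min
Thu: 10:13–14:37 = 4 h 24 min
Fri: 05:11–16:13 = 11 h 2 min
Mon reg 10 h 0 min / OT 0 h 16 min; Tue reg 5 h 28 min / OT 0 h 0 min; Wed reg 10 h 0 min / OT 1 h 5 min; Thu reg 4 h 24 min / OT 0 h 0 min; Fri reg 10 h 0 min / OT 1 h 2 min.
Totals: regular 39 h 52 min, overtime 2 h 23 min.

Regular 39.87 hours, overtime 2.38 hours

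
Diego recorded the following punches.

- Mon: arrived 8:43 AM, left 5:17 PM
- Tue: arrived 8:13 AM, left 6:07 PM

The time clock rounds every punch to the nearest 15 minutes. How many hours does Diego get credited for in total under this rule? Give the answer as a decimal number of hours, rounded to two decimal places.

Mon: in 8:43 AM→8:45 AM, out 5:17 PM→5:15 PM; 8 h 30 min
Tue: in 8:13 AM→8:15 AM, out 6:07 PM→6:00 PM; 9 h 45 min
Total credited: 18 h 15 min.

18.25 hours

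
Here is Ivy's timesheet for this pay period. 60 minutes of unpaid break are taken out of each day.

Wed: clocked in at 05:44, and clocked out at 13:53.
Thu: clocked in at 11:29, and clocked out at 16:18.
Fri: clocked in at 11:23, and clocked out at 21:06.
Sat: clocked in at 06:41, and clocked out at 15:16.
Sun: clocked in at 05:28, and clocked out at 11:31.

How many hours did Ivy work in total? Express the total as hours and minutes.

32 h 19 min

Wed: 05:44–13:53 = 8 h 9 min; less 60 min break → 7 h 9 min
Thu: 11:29–16:18 = 4 h 49 min; less 60 min break → 3 h 49 min
Fri: 11:23–21:06 = 9 h 43 min; less 60 min break → 8 h 43 min
Sat: 06:41–15:16 = 8 h 35 min; less 60 min break → 7 h 35 min
Sun: 05:28–11:31 = 6 h 3 min; less 60 min break → 5 h 3 min
Total: 7 h 9 min + 3 h 49 min + 8 h 43 min + 7 h 35 min + 5 h 3 min = 32 h 19 min.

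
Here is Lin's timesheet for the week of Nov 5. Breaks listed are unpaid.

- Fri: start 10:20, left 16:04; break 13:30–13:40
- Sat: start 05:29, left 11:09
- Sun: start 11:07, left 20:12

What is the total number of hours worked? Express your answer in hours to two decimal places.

20.32 hours

Fri: 10:20–16:04 = 5 h 44 min; less 10 min break → 5 h 34 min
Sat: 05:29–11:09 = 5 h 40 min
Sun: 11:07–20:12 = 9 h 5 min
Total: 5 h 34 min + 5 h 40 min + 9 h 5 min = 20 h 19 min.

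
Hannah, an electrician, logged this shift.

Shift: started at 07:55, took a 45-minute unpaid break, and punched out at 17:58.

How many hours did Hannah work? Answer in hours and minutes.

9 h 18 min

Shift: 07:55–17:58 = 10 h 3 min; less 45 min break → 9 h 18 min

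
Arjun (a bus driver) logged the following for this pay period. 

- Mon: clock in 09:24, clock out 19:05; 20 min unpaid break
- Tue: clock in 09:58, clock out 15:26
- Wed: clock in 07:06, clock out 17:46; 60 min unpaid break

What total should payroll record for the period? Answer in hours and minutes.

24 h 29 min

Mon: 09:24–19:05 = 9 h 41 min; less 20 min break → 9 h 21 min
Tue: 09:58–15:26 = 5 h 28 min
Wed: 07:06–17:46 = 10 h 40 min; less 60 min break → 9 h 40 min
Total: 9 h 21 min + 5 h 28 min + 9 h 40 min = 24 h 29 min.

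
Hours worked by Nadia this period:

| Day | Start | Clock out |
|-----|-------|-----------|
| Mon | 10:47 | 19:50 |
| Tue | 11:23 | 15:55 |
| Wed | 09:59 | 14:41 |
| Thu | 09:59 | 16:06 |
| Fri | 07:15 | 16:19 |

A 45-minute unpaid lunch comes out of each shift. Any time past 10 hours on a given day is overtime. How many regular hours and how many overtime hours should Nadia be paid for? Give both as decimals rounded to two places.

Regular 29.72 hours, overtime 0.00 hours

Mon: 10:47–19:50 = 9 h 3 min; less 45 min break → 8 h 18 min
Tue: 11:23–15:55 = 4 h 32 min; less 45 min break → 3 h 47 min
Wed: 09:59–14:41 = 4 h 42 min; less 45 min break → 3 h 57 min
Thu: 09:59–16:06 = 6 h 7 min; less 45 min break → 5 h 22 min
Fri: 07:15–16:19 = 9 h 4 min; less 45 min break → 8 h 19 min
Mon reg 8 h 18 min / OT 0 h 0 min; Tue reg 3 h 47 min / OT 0 h 0 min; Wed reg 3 h 57 min / OT 0 h 0 min; Thu reg 5 h 22 min / OT 0 h 0 min; Fri reg 8 h 19 min / OT 0 h 0 min.
Totals: regular 29 h 43 min, overtime 0 h 0 min.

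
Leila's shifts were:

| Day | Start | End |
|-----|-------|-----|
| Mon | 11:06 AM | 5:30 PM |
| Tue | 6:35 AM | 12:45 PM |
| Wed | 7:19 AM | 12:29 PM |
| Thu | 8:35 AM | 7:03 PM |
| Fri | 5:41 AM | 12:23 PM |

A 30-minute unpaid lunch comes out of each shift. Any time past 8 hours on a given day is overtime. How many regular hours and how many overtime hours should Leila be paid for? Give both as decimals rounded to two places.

Regular 30.43 hours, overtime 1.97 hours

Mon: 11:06 AM–5:30 PM = 6 h 24 min; less 30 min break → 5 h 54 min
Tue: 6:35 AM–12:45 PM = 6 h 10 min; less 30 min break → 5 h 40 min
Wed: 7:19 AM–12:29 PM = 5 h 10 min; less 30 min break → 4 h 40 min
Thu: 8:35 AM–7:03 PM = 10 h 28 min; less 30 min break → 9 h 58 min
Fri: 5:41 AM–12:23 PM = 6 h 42 min; less 30 min break → 6 h 12 min
Mon reg 5 h 54 min / OT 0 h 0 min; Tue reg 5 h 40 min / OT 0 h 0 min; Wed reg 4 h 40 min / OT 0 h 0 min; Thu reg 8 h 0 min / OT 1 h 58 min; Fri reg 6 h 12 min / OT 0 h 0 min.
Totals: regular 30 h 26 min, overtime 1 h 58 min.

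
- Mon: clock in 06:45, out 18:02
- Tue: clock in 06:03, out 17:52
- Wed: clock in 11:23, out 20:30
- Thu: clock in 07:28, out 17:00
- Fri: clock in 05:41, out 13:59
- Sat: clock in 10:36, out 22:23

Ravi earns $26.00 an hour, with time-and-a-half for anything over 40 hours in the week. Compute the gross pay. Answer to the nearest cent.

Mon: 06:45–18:02 = 11 h 17 min
Tue: 06:03–17:52 = 11 h 49 min
Wed: 11:23–20:30 = 9 h 7 min
Thu: 07:28–17:00 = 9 h 32 min
Fri: 05:41–13:59 = 8 h 18 min
Sat: 10:36–22:23 = 11 h 47 min
Total worked: 61 h 50 min = 3710 min.
Regular 40 h 0 min = 2400 min at $26.00/h; overtime 21 h 50 min = 1310 min at $39.00/h.
Pay = (2400 × $26.00 + 1310 × $39.00) ÷ 60 = $1891.50.

$1891.50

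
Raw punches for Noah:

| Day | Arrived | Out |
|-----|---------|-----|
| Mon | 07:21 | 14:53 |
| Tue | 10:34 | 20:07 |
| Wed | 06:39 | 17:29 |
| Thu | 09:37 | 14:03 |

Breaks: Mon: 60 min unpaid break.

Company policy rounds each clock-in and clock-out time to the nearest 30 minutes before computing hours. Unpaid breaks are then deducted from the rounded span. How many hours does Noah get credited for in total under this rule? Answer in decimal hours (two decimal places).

31.50 hours

Mon: in 07:21→07:30, out 14:53→15:00; 7 h 30 min − 60 min = 6 h 30 min
Tue: in 10:34→10:30, out 20:07→20:00; 9 h 30 min
Wed: in 06:39→06:30, out 17:29→17:30; 11 h 0 min
Thu: in 09:37→09:30, out 14:03→14:00; 4 h 30 min
Total credited: 31 h 30 min.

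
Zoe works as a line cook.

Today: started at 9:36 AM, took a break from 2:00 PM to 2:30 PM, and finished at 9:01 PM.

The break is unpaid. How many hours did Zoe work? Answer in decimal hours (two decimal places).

Today: 9:36 AM–9:01 PM = 11 h 25 min; less 30 min break → 10 h 55 min

10.92 hours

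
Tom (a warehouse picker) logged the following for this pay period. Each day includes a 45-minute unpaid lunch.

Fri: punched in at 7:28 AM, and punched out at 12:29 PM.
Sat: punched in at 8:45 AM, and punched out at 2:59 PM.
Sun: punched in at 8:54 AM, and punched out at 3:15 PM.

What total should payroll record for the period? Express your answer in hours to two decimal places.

Fri: 7:28 AM–12:29 PM = 5 h 1 min; less 45 min break → 4 h 16 min
Sat: 8:45 AM–2:59 PM = 6 h 14 min; less 45 min break → 5 h 29 min
Sun: 8:54 AM–3:15 PM = 6 h 21 min; less 45 min break → 5 h 36 min
Total: 4 h 16 min + 5 h 29 min + 5 h 36 min = 15 h 21 min.

15.35 hours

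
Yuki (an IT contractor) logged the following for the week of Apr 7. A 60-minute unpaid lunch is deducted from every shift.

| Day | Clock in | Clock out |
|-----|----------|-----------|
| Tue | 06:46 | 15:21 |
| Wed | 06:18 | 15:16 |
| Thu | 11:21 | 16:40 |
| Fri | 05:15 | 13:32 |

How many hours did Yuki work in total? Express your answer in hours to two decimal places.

Tue: 06:46–15:21 = 8 h 35 min; less 60 min break → 7 h 35 min
Wed: 06:18–15:16 = 8 h 58 min; less 60 min break → 7 h 58 min
Thu: 11:21–16:40 = 5 h 19 min; less 60 min break → 4 h 19 min
Fri: 05:15–13:32 = 8 h 17 min; less 60 min break → 7 h 17 min
Total: 7 h 35 min + 7 h 58 min + 4 h 19 min + 7 h 17 min = 27 h 9 min.

27.15 hours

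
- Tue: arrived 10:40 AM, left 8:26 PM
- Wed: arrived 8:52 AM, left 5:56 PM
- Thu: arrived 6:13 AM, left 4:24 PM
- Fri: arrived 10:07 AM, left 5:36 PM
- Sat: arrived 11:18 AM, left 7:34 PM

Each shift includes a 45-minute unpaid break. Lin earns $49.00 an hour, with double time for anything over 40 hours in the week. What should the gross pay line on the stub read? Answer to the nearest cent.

Tue: 10:40 AM–8:26 PM = 9 h 46 min; less 45 min break → 9 h 1 min
Wed: 8:52 AM–5:56 PM = 9 h 4 min; less 45 min break → 8 h 19 min
Thu: 6:13 AM–4:24 PM = 10 h 11 min; less 45 min break → 9 h 26 min
Fri: 10:07 AM–5:36 PM = 7 h 29 min; less 45 min break → 6 h 44 min
Sat: 11:18 AM–7:34 PM = 8 h 16 min; less 45 min break → 7 h 31 min
Total worked: 41 h 1 min = 2461 min.
Regular 40 h 0 min = 2400 min at $49.00/h; overtime 1 h 1 min = 61 min at $98.00/h.
Pay = (2400 × $49.00 + 61 × $98.00) ÷ 60 = $2059.63.

$2059.63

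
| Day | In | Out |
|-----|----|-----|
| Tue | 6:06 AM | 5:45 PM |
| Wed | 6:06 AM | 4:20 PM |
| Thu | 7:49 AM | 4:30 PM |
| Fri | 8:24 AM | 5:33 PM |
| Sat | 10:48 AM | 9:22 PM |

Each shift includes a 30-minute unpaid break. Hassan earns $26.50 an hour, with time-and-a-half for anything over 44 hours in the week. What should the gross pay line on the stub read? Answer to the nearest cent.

$1316.39

Tue: 6:06 AM–5:45 PM = 11 h 39 min; less 30 min break → 11 h 9 min
Wed: 6:06 AM–4:20 PM = 10 h 14 min; less 30 min break → 9 h 44 min
Thu: 7:49 AM–4:30 PM = 8 h 41 min; less 30 min break → 8 h 11 min
Fri: 8:24 AM–5:33 PM = 9 h 9 min; less 30 min break → 8 h 39 min
Sat: 10:48 AM–9:22 PM = 10 h 34 min; less 30 min break → 10 h 4 min
Total worked: 47 h 47 min = 2867 min.
Regular 44 h 0 min = 2640 min at $26.50/h; overtime 3 h 47 min = 227 min at $39.75/h.
Pay = (2640 × $26.50 + 227 × $39.75) ÷ 60 = $1316.39.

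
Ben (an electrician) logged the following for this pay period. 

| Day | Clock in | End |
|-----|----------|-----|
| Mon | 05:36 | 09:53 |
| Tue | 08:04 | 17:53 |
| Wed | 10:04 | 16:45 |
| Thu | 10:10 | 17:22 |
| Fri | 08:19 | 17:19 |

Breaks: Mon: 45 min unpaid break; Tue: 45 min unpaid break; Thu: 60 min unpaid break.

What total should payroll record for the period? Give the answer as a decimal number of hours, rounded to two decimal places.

34.48 hours

Mon: 05:36–09:53 = 4 h 17 min; less 45 min break → 3 h 32 min
Tue: 08:04–17:53 = 9 h 49 min; less 45 min break → 9 h 4 min
Wed: 10:04–16:45 = 6 h 41 min
Thu: 10:10–17:22 = 7 h 12 min; less 60 min break → 6 h 12 min
Fri: 08:19–17:19 = 9 h 0 min
Total: 3 h 32 min + 9 h 4 min + 6 h 41 min + 6 h 12 min + 9 h 0 min = 34 h 29 min.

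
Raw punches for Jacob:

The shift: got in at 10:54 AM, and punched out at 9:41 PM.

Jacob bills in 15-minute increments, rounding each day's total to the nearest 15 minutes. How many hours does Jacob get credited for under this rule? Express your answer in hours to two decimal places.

The shift: 10:54 AM–9:41 PM = 10 h 47 min → rounds to 10 h 45 min

10.75 hours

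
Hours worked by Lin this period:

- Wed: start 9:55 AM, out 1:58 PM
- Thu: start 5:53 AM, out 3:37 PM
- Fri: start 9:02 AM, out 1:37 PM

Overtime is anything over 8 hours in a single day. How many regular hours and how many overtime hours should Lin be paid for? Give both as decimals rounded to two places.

Regular 16.63 hours, overtime 1.73 hours

Wed: 9:55 AM–1:58 PM = 4 h 3 min
Thu: 5:53 AM–3:37 PM = 9 h 44 min
Fri: 9:02 AM–1:37 PM = 4 h 35 min
Wed reg 4 h 3 min / OT 0 h 0 min; Thu reg 8 h 0 min / OT 1 h 44 min; Fri reg 4 h 35 min / OT 0 h 0 min.
Totals: regular 16 h 38 min, overtime 1 h 44 min.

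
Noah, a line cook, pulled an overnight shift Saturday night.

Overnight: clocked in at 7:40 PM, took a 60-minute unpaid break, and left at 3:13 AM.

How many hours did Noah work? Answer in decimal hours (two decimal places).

6.55 hours

Overnight: 7:40 PM → midnight = 4 h 20 min; midnight → 3:13 AM = 3 h 13 min; span 7 h 33 min; less 60 min break → 6 h 33 min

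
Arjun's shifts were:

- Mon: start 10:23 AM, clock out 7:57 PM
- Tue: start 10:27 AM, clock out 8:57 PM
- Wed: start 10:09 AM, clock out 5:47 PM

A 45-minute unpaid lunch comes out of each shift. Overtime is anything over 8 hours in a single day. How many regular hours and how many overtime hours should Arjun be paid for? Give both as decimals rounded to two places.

Mon: 10:23 AM–7:57 PM = 9 h 34 min; less 45 min break → 8 h 49 min
Tue: 10:27 AM–8:57 PM = 10 h 30 min; less 45 min break → 9 h 45 min
Wed: 10:09 AM–5:47 PM = 7 h 38 min; less 45 min break → 6 h 53 min
Mon reg 8 h 0 min / OT 0 h 49 min; Tue reg 8 h 0 min / OT 1 h 45 min; Wed reg 6 h 53 min / OT 0 h 0 min.
Totals: regular 22 h 53 min, overtime 2 h 34 min.

Regular 22.88 hours, overtime 2.57 hours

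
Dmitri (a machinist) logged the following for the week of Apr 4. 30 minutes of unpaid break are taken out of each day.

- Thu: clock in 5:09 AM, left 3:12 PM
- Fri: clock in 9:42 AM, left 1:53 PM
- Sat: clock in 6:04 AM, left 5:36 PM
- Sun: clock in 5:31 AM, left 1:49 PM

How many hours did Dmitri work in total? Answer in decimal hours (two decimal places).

32.07 hours

Thu: 5:09 AM–3:12 PM = 10 h 3 min; less 30 min break → 9 h 33 min
Fri: 9:42 AM–1:53 PM = 4 h 11 min; less 30 min break → 3 h 41 min
Sat: 6:04 AM–5:36 PM = 11 h 32 min; less 30 min break → 11 h 2 min
Sun: 5:31 AM–1:49 PM = 8 h 18 min; less 30 min break → 7 h 48 min
Total: 9 h 33 min + 3 h 41 min + 11 h 2 min + 7 h 48 min = 32 h 4 min.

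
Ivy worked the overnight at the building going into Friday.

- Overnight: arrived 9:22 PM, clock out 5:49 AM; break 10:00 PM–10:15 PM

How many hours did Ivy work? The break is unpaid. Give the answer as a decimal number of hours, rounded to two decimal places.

Overnight: 9:22 PM → midnight = 2 h 38 min; midnight → 5:49 AM = 5 h 49 min; span 8 h 27 min; less 15 min break → 8 h 12 min

8.20 hours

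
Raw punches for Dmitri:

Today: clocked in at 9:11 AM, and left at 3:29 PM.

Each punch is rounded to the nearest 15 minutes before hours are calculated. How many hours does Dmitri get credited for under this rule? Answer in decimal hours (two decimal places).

Today: in 9:11 AM→9:15 AM, out 3:29 PM→3:30 PM; 6 h 15 min

6.25 hours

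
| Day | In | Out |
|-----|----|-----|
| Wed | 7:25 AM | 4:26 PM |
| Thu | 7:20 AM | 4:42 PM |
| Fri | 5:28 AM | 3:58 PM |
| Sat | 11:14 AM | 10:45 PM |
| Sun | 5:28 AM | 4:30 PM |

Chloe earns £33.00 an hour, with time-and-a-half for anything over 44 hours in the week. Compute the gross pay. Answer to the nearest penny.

Wed: 7:25 AM–4:26 PM = 9 h 1 min
Thu: 7:20 AM–4:42 PM = 9 h 22 min
Fri: 5:28 AM–3:58 PM = 10 h 30 min
Sat: 11:14 AM–10:45 PM = 11 h 31 min
Sun: 5:28 AM–4:30 PM = 11 h 2 min
Total worked: 51 h 26 min = 3086 min.
Regular 44 h 0 min = 2640 min at £33.00/h; overtime 7 h 26 min = 446 min at £49.50/h.
Pay = (2640 × £33.00 + 446 × £49.50) ÷ 60 = £1819.95.

£1819.95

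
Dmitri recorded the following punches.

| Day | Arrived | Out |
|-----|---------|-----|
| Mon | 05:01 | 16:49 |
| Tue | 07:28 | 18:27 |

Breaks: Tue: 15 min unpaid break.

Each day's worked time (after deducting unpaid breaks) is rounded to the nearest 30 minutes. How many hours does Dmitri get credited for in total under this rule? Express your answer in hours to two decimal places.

Mon: 05:01–16:49 = 11 h 48 min → rounds to 12 h 0 min
Tue: 07:28–18:27 = 10 h 59 min − 15 min = 10 h 44 min → rounds to 10 h 30 min
Total credited: 22 h 30 min.

22.50 hours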